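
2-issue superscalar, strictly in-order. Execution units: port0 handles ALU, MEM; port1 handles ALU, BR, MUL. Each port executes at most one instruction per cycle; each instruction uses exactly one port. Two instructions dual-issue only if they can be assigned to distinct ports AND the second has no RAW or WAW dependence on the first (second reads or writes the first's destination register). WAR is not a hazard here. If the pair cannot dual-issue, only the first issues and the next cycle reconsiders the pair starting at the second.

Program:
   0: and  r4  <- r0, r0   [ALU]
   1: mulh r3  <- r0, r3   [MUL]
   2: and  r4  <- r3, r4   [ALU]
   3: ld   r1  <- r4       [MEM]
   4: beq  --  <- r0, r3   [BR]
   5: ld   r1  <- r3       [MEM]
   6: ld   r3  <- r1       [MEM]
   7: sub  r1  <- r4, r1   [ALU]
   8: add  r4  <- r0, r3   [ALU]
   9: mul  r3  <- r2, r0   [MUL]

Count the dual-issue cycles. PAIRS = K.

PAIRS = 4

c0: i0/i1 and.ALU+mulh.MUL  pair
c1: i2 and.ALU  RAW r4
c2: i3/i4 ld.MEM+beq.BR  pair
c3: i5 ld.MEM  no-port MEM/MEM
c4: i6/i7 ld.MEM+sub.ALU  pair
c5: i8/i9 add.ALU+mul.MUL  pair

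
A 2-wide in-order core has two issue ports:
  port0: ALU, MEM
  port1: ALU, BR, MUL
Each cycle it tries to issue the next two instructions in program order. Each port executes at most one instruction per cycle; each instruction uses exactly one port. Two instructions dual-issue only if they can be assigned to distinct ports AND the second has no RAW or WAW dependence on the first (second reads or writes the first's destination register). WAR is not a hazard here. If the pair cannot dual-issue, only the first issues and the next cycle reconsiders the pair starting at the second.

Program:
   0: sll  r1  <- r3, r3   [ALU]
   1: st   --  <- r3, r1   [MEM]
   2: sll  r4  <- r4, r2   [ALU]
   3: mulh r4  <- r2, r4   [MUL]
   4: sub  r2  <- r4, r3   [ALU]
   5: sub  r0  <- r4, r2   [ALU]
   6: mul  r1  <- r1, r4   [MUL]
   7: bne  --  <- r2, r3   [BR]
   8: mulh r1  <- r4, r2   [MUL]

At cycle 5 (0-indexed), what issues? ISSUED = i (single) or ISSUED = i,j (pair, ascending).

0. sll.ALU @i0  | RAW r1
1. st.MEM;sll.ALU @i1,i2  | dual
2. mulh.MUL @i3  | RAW r4
3. sub.ALU @i4  | RAW r2
4. sub.ALU;mul.MUL @i5,i6  | dual
5. bne.BR @i7  | no-port BR/MUL
6. mulh.MUL @i8  | tail

ISSUED = 7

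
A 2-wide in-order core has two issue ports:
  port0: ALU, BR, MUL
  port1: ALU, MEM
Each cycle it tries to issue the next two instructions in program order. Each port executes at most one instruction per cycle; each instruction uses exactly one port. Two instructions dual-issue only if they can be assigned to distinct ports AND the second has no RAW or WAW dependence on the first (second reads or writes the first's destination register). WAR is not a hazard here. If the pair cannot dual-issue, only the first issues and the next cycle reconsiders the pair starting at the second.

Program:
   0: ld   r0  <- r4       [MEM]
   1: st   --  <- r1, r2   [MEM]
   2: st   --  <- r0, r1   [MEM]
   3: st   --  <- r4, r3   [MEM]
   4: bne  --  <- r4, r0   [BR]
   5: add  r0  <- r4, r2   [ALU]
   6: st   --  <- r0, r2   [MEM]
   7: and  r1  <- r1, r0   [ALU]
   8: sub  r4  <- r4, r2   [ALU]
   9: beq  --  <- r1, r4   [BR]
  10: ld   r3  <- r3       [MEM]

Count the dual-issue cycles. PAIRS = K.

0. ld @i0  | no-port MEM/MEM
1. st @i1  | no-port MEM/MEM
2. st @i2  | no-port MEM/MEM
3. st/bne @i3&i4  | dual
4. add @i5  | RAW r0
5. st/and @i6&i7  | dual
6. sub @i8  | RAW r4
7. beq/ld @i9&i10  | dual

PAIRS = 3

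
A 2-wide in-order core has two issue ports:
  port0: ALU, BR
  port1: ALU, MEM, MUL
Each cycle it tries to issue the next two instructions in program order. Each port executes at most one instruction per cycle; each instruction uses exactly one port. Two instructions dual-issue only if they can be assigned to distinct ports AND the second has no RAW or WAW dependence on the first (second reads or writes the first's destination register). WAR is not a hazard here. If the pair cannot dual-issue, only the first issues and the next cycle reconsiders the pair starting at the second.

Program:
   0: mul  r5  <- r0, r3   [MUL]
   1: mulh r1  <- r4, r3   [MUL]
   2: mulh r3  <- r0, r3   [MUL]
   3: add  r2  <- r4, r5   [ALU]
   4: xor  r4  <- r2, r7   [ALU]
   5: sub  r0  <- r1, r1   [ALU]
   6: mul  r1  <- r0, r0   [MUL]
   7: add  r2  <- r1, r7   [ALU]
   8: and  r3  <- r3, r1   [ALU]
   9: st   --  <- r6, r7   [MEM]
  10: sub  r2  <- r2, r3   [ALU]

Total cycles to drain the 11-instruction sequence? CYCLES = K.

CYCLES = 7

[0] i0  mul  -- no-port MUL/MUL
[1] i1  mulh  -- no-port MUL/MUL
[2] i2,i3  mulh/add  -- pair
[3] i4,i5  xor/sub  -- pair
[4] i6  mul  -- RAW r1
[5] i7,i8  add/and  -- pair
[6] i9,i10  st/sub  -- pair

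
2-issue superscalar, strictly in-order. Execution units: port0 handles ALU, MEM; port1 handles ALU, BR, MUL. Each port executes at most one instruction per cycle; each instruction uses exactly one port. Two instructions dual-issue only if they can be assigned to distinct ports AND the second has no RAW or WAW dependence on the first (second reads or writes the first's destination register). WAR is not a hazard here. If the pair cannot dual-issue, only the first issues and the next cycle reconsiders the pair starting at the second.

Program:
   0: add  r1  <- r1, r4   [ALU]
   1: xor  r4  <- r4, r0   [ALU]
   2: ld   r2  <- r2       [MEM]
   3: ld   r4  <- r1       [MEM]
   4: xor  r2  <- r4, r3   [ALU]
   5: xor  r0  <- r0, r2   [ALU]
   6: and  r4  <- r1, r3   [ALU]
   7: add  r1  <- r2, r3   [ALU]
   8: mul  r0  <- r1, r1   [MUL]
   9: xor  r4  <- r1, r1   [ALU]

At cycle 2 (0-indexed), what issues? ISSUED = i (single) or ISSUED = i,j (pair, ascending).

  cy0 -> i0+i1 (add/xor) 2-wide
  cy1 -> i2 (ld) no-port MEM/MEM
  cy2 -> i3 (ld) RAW r4
  cy3 -> i4 (xor) RAW r2
  cy4 -> i5+i6 (xor/and) 2-wide
  cy5 -> i7 (add) RAW r1
  cy6 -> i8+i9 (mul/xor) 2-wide

ISSUED = 3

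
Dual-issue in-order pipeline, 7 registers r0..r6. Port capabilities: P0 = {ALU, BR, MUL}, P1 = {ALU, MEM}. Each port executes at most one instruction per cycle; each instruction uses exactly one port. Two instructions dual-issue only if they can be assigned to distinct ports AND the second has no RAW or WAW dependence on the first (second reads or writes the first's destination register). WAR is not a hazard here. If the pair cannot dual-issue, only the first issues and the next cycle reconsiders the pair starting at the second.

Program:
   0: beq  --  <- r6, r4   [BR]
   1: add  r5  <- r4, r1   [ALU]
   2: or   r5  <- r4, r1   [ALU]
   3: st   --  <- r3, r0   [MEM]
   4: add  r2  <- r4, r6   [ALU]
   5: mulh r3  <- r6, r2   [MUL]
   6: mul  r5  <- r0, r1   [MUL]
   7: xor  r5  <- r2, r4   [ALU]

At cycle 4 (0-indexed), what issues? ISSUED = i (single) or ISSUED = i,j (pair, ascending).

[0] i0&i1  beq/add  -- dual
[1] i2&i3  or/st  -- dual
[2] i4  add  -- RAW r2
[3] i5  mulh  -- no-port MUL/MUL
[4] i6  mul  -- WAW r5
[5] i7  xor  -- tail

ISSUED = 6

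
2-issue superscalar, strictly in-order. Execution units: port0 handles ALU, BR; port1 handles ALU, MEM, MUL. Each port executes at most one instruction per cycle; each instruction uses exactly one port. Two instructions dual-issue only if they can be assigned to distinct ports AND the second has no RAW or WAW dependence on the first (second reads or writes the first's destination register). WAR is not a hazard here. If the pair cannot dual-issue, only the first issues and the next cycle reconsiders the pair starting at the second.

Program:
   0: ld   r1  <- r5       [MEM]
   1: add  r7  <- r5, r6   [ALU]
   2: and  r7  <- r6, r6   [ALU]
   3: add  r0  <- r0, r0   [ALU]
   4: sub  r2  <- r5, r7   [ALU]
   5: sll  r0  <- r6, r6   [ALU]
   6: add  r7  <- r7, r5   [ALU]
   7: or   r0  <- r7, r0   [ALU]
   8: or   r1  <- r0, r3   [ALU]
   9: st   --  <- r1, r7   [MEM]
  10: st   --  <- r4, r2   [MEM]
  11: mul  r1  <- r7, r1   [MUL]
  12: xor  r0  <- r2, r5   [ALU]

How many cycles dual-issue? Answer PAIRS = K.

c0: i0+i1 ld.MEM add.ALU  dual
c1: i2+i3 and.ALU add.ALU  dual
c2: i4+i5 sub.ALU sll.ALU  dual
c3: i6 add.ALU  RAW r7
c4: i7 or.ALU  RAW r0
c5: i8 or.ALU  RAW r1
c6: i9 st.MEM  no-port MEM/MEM
c7: i10 st.MEM  no-port MEM/MUL
c8: i11+i12 mul.MUL xor.ALU  dual

PAIRS = 4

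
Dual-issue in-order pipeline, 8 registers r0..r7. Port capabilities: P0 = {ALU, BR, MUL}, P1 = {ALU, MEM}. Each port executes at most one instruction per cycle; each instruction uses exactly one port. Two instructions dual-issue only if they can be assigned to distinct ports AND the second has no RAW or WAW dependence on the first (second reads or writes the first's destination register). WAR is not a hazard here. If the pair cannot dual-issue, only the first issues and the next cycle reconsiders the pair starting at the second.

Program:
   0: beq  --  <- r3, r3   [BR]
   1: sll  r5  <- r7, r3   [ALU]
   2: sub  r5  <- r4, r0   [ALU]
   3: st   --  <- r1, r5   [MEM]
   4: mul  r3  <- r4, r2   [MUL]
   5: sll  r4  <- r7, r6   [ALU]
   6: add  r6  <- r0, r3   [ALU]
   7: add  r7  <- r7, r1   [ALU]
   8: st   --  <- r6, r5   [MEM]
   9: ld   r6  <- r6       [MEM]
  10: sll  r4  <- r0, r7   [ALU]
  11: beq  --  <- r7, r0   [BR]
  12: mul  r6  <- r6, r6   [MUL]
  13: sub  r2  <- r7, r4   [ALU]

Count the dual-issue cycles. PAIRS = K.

PAIRS = 6

t=0 i0&i1:beq/sll ; dual
t=1 i2:sub ; RAW r5
t=2 i3&i4:st/mul ; dual
t=3 i5&i6:sll/add ; dual
t=4 i7&i8:add/st ; dual
t=5 i9&i10:ld/sll ; dual
t=6 i11:beq ; no-port BR/MUL
t=7 i12&i13:mul/sub ; dual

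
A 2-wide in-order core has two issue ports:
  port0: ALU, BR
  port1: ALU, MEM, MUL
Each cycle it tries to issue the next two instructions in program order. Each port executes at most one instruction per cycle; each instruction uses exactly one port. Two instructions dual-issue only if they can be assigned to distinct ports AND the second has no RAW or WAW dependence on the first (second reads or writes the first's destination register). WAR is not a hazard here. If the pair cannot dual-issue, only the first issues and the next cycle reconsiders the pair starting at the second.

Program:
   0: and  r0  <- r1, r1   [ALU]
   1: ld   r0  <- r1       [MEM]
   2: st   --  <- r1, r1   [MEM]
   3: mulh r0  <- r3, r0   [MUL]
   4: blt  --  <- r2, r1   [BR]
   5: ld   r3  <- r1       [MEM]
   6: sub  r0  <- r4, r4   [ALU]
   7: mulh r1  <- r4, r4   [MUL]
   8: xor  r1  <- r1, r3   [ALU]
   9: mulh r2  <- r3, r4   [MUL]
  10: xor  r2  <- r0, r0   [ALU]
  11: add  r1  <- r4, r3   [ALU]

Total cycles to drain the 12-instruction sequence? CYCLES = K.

#0 head=0: and i0 WAW r0
#1 head=1: ld i1 no-port MEM/MEM
#2 head=2: st i2 no-port MEM/MUL
#3 head=3: mulh/blt i3/i4 2-wide
#4 head=5: ld/sub i5/i6 2-wide
#5 head=7: mulh i7 RAW+WAW r1
#6 head=8: xor/mulh i8/i9 2-wide
#7 head=10: xor/add i10/i11 2-wide

CYCLES = 8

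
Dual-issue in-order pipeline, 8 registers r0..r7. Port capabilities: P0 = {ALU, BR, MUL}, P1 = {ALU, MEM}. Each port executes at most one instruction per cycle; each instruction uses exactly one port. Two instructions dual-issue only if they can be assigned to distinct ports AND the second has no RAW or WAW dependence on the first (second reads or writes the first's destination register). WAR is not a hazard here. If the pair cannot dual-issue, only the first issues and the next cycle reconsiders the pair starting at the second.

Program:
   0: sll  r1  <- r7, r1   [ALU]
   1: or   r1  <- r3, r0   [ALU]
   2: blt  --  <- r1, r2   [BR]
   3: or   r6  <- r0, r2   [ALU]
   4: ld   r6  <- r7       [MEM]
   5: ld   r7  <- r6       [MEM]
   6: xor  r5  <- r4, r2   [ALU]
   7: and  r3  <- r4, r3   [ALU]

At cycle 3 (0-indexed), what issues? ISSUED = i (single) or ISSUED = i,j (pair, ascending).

ISSUED = 4

[0] i0  sll  -- WAW r1
[1] i1  or  -- RAW r1
[2] i2+i3  blt+or  -- dual
[3] i4  ld  -- no-port MEM/MEM
[4] i5+i6  ld+xor  -- dual
[5] i7  and  -- tail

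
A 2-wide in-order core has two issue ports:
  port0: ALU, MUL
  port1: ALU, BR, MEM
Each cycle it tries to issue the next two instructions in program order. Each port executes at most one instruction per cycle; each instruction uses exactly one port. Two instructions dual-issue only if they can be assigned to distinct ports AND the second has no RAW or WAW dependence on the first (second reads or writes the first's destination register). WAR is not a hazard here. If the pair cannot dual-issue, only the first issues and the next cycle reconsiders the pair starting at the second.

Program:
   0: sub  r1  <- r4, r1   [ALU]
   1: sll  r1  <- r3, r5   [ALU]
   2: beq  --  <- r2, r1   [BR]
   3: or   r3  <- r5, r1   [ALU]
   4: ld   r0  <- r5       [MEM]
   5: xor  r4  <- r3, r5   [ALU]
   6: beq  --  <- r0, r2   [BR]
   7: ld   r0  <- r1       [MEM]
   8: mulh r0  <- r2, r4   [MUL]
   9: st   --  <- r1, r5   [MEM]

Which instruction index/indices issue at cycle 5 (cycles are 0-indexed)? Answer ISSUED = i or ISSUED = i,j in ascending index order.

t=0 i0:sub.ALU ; WAW r1
t=1 i1:sll.ALU ; RAW r1
t=2 i2,i3:beq.BR;or.ALU ; pair
t=3 i4,i5:ld.MEM;xor.ALU ; pair
t=4 i6:beq.BR ; no-port BR/MEM
t=5 i7:ld.MEM ; WAW r0
t=6 i8,i9:mulh.MUL;st.MEM ; pair

ISSUED = 7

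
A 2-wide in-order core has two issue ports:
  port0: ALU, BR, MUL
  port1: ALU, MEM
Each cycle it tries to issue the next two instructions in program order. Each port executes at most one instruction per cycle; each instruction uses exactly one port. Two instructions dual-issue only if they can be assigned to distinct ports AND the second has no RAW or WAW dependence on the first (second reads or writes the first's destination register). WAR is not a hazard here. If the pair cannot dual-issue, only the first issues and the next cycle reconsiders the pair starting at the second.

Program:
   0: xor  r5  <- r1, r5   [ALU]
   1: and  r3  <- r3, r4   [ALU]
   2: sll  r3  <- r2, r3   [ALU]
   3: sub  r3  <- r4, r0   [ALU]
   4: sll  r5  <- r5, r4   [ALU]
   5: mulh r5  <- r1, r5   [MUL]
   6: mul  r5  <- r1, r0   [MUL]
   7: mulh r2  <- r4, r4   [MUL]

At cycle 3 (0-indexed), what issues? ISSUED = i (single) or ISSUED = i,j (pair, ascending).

c0: i0+i1 xor.ALU and.ALU  dual
c1: i2 sll.ALU  WAW r3
c2: i3+i4 sub.ALU sll.ALU  dual
c3: i5 mulh.MUL  no-port MUL/MUL
c4: i6 mul.MUL  no-port MUL/MUL
c5: i7 mulh.MUL  tail

ISSUED = 5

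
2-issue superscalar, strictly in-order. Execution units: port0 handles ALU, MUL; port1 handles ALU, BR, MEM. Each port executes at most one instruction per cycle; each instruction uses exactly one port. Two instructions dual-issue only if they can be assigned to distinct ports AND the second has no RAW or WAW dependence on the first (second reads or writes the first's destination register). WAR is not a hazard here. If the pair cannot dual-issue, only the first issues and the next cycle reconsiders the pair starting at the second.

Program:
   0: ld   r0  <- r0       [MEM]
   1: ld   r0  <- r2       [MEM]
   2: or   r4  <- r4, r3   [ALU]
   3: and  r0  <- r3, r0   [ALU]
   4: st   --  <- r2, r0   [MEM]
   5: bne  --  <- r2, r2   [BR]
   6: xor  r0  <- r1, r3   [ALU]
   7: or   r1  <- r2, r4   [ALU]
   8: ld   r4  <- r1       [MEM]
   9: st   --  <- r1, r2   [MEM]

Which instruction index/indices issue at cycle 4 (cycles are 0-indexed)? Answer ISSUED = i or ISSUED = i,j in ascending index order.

ISSUED = 5,6

[0] i0  ld.MEM  -- no-port MEM/MEM
[1] i1,i2  ld.MEM;or.ALU  -- dual
[2] i3  and.ALU  -- RAW r0
[3] i4  st.MEM  -- no-port MEM/BR
[4] i5,i6  bne.BR;xor.ALU  -- dual
[5] i7  or.ALU  -- RAW r1
[6] i8  ld.MEM  -- no-port MEM/MEM
[7] i9  st.MEM  -- tail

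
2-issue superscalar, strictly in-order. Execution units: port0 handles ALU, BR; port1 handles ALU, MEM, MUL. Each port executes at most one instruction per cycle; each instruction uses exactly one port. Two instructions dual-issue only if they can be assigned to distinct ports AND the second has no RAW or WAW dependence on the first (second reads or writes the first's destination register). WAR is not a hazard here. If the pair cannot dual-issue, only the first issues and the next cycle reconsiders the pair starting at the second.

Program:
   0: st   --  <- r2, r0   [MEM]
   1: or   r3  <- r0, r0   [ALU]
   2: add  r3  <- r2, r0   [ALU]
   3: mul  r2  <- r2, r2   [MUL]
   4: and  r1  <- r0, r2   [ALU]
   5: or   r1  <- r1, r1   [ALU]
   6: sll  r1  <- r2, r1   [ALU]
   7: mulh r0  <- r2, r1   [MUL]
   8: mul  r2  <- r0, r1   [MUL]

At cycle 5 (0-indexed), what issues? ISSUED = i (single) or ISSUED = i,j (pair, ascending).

ISSUED = 7

#0 head=0: st.MEM;or.ALU i0&i1 pair
#1 head=2: add.ALU;mul.MUL i2&i3 pair
#2 head=4: and.ALU i4 RAW+WAW r1
#3 head=5: or.ALU i5 RAW+WAW r1
#4 head=6: sll.ALU i6 RAW r1
#5 head=7: mulh.MUL i7 no-port MUL/MUL
#6 head=8: mul.MUL i8 tail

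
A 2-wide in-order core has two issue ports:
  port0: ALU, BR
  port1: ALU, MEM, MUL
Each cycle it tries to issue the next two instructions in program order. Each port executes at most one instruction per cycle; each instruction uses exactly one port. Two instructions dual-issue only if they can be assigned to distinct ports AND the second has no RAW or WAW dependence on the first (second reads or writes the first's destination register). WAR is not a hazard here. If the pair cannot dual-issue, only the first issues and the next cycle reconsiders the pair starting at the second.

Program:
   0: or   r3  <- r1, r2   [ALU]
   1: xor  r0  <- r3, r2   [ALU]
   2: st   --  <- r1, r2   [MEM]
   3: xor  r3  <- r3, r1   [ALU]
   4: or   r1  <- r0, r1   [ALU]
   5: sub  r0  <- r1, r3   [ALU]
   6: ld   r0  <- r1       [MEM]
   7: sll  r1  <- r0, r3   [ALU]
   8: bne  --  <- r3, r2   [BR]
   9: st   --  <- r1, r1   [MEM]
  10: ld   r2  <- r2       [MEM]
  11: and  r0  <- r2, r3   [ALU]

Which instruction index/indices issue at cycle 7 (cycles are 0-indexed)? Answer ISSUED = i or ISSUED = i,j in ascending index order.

ISSUED = 10

  cy0 -> i0 (or.ALU) RAW r3
  cy1 -> i1,i2 (xor.ALU;st.MEM) 2-wide
  cy2 -> i3,i4 (xor.ALU;or.ALU) 2-wide
  cy3 -> i5 (sub.ALU) WAW r0
  cy4 -> i6 (ld.MEM) RAW r0
  cy5 -> i7,i8 (sll.ALU;bne.BR) 2-wide
  cy6 -> i9 (st.MEM) no-port MEM/MEM
  cy7 -> i10 (ld.MEM) RAW r2
  cy8 -> i11 (and.ALU) tail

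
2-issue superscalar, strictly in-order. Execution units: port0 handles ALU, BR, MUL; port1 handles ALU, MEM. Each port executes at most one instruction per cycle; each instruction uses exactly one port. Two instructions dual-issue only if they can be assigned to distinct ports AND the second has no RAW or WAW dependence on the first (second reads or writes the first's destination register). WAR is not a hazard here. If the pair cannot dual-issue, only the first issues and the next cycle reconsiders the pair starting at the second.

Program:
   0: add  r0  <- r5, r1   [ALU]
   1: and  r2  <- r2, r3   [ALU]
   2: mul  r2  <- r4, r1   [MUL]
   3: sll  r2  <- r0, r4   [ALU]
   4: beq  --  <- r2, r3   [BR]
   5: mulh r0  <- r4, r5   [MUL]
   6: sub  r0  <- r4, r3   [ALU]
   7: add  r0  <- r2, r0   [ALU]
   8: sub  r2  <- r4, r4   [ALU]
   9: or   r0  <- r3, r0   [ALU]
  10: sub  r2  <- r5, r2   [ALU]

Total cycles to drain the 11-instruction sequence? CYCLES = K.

CYCLES = 8

c0: i0+i1 add/and  2-wide
c1: i2 mul  WAW r2
c2: i3 sll  RAW r2
c3: i4 beq  no-port BR/MUL
c4: i5 mulh  WAW r0
c5: i6 sub  RAW+WAW r0
c6: i7+i8 add/sub  2-wide
c7: i9+i10 or/sub  2-wide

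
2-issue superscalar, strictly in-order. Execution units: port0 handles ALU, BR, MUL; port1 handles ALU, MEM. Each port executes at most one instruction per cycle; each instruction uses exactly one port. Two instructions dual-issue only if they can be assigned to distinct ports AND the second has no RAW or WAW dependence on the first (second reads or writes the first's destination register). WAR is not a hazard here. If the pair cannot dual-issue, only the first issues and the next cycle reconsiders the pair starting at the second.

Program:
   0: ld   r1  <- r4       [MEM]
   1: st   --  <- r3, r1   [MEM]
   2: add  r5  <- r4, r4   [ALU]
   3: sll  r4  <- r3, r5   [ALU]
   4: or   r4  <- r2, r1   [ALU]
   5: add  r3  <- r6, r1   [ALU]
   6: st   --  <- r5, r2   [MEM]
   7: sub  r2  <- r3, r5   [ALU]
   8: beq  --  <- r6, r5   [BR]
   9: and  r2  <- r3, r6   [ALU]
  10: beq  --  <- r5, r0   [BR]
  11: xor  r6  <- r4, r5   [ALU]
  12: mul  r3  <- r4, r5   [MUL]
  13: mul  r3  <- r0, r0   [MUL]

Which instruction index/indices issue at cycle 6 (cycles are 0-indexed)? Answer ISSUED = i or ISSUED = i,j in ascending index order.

ISSUED = 10,11

[0] i0  ld.MEM  -- no-port MEM/MEM
[1] i1/i2  st.MEM;add.ALU  -- 2-wide
[2] i3  sll.ALU  -- WAW r4
[3] i4/i5  or.ALU;add.ALU  -- 2-wide
[4] i6/i7  st.MEM;sub.ALU  -- 2-wide
[5] i8/i9  beq.BR;and.ALU  -- 2-wide
[6] i10/i11  beq.BR;xor.ALU  -- 2-wide
[7] i12  mul.MUL  -- no-port MUL/MUL
[8] i13  mul.MUL  -- tail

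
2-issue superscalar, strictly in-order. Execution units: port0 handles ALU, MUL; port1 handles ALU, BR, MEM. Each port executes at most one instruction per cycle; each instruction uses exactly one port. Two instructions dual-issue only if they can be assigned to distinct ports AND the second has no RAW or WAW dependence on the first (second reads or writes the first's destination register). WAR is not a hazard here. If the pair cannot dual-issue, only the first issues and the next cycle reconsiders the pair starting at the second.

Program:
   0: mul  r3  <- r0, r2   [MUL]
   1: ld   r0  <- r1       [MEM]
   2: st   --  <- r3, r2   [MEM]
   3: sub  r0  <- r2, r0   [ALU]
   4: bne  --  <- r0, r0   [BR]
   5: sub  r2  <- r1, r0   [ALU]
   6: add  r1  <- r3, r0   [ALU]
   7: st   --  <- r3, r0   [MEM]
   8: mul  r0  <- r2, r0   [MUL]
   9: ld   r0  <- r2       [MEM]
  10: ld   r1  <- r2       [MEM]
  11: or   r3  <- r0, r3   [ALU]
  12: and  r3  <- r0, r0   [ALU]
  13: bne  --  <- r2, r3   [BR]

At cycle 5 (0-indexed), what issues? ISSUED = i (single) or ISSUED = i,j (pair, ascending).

c0: i0&i1 mul/ld  2-wide
c1: i2&i3 st/sub  2-wide
c2: i4&i5 bne/sub  2-wide
c3: i6&i7 add/st  2-wide
c4: i8 mul  WAW r0
c5: i9 ld  no-port MEM/MEM
c6: i10&i11 ld/or  2-wide
c7: i12 and  RAW r3
c8: i13 bne  tail

ISSUED = 9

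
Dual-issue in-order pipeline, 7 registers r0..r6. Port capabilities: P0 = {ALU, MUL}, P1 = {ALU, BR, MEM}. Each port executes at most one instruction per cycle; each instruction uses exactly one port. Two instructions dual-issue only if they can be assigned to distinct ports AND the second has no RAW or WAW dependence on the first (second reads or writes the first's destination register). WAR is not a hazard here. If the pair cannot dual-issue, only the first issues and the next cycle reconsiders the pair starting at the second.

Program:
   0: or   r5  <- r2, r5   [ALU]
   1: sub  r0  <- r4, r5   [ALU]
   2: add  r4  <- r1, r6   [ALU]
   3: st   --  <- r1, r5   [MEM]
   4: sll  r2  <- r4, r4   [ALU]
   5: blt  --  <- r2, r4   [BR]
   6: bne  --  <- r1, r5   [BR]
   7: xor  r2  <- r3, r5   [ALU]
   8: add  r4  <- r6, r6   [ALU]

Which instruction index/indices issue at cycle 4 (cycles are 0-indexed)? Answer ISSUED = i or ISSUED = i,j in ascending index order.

#0 head=0: or.ALU i0 RAW r5
#1 head=1: sub.ALU+add.ALU i1/i2 2-wide
#2 head=3: st.MEM+sll.ALU i3/i4 2-wide
#3 head=5: blt.BR i5 no-port BR/BR
#4 head=6: bne.BR+xor.ALU i6/i7 2-wide
#5 head=8: add.ALU i8 tail

ISSUED = 6,7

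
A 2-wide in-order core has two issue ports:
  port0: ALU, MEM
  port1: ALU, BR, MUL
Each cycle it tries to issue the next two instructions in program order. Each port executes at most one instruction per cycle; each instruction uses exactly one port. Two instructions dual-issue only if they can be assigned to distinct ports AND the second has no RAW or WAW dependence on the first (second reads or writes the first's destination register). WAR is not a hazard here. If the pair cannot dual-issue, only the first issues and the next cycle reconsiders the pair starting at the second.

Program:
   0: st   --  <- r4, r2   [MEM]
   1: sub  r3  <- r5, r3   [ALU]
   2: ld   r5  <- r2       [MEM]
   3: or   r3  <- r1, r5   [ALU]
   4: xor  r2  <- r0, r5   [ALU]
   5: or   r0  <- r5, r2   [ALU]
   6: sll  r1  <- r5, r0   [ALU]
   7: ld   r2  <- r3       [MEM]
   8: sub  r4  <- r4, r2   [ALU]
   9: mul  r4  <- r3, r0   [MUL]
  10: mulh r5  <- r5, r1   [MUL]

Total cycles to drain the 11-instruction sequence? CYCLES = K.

c0: i0+i1 st;sub  pair
c1: i2 ld  RAW r5
c2: i3+i4 or;xor  pair
c3: i5 or  RAW r0
c4: i6+i7 sll;ld  pair
c5: i8 sub  WAW r4
c6: i9 mul  no-port MUL/MUL
c7: i10 mulh  tail

CYCLES = 8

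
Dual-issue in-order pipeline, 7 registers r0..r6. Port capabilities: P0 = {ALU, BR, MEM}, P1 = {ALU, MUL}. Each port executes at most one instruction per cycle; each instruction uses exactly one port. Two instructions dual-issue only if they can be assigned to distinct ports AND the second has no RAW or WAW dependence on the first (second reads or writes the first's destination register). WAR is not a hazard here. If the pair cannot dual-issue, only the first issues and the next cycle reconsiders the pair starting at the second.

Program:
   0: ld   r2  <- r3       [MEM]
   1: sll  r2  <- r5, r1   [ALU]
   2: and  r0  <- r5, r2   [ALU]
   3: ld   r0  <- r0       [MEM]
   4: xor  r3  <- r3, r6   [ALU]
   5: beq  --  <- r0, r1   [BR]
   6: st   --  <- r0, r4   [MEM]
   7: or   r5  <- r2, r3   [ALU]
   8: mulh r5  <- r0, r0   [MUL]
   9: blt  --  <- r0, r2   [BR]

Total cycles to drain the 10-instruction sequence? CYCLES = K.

  cy0 -> i0 (ld.MEM) WAW r2
  cy1 -> i1 (sll.ALU) RAW r2
  cy2 -> i2 (and.ALU) RAW+WAW r0
  cy3 -> i3+i4 (ld.MEM/xor.ALU) 2-wide
  cy4 -> i5 (beq.BR) no-port BR/MEM
  cy5 -> i6+i7 (st.MEM/or.ALU) 2-wide
  cy6 -> i8+i9 (mulh.MUL/blt.BR) 2-wide

CYCLES = 7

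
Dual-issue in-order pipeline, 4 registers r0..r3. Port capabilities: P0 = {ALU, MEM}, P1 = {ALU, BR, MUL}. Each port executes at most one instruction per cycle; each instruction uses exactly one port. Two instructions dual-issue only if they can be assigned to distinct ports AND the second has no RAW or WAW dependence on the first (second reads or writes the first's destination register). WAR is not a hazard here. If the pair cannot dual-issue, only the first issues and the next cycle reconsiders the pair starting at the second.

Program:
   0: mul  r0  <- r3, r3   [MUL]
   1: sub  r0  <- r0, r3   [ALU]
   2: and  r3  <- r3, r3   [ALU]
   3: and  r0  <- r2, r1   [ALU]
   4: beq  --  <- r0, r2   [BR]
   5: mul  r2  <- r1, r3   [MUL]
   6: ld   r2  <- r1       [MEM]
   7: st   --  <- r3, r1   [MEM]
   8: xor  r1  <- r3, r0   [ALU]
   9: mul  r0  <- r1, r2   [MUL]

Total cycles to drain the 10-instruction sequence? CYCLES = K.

CYCLES = 8

  cy0 -> i0 (mul) RAW+WAW r0
  cy1 -> i1,i2 (sub and) dual
  cy2 -> i3 (and) RAW r0
  cy3 -> i4 (beq) no-port BR/MUL
  cy4 -> i5 (mul) WAW r2
  cy5 -> i6 (ld) no-port MEM/MEM
  cy6 -> i7,i8 (st xor) dual
  cy7 -> i9 (mul) tail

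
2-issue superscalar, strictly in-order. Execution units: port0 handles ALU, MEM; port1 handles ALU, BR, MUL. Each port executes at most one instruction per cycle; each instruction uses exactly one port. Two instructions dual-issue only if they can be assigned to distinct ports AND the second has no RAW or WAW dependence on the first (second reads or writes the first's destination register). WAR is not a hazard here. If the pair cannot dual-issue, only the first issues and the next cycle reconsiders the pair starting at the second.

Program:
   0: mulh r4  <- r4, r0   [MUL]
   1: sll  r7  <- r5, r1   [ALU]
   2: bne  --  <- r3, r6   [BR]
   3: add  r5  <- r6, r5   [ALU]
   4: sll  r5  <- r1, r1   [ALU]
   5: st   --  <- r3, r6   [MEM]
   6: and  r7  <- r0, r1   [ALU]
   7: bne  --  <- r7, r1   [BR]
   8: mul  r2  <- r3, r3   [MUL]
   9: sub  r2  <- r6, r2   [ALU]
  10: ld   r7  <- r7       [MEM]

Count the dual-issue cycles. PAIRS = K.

PAIRS = 4

t=0 i0/i1:mulh.MUL;sll.ALU ; dual
t=1 i2/i3:bne.BR;add.ALU ; dual
t=2 i4/i5:sll.ALU;st.MEM ; dual
t=3 i6:and.ALU ; RAW r7
t=4 i7:bne.BR ; no-port BR/MUL
t=5 i8:mul.MUL ; RAW+WAW r2
t=6 i9/i10:sub.ALU;ld.MEM ; dual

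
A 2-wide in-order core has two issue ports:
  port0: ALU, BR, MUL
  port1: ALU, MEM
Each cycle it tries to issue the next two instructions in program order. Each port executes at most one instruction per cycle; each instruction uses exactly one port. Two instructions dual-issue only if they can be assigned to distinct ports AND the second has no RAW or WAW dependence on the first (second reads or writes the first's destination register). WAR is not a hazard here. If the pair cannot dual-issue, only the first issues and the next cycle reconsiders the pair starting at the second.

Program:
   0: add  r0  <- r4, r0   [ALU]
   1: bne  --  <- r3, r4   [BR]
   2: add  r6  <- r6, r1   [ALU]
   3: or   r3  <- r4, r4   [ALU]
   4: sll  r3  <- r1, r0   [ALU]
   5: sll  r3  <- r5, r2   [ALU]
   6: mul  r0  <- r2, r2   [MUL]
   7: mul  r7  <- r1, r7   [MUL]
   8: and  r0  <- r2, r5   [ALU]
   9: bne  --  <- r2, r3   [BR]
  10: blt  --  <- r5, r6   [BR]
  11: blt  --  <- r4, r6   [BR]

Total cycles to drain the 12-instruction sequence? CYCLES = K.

  cy0 -> i0+i1 (add/bne) pair
  cy1 -> i2+i3 (add/or) pair
  cy2 -> i4 (sll) WAW r3
  cy3 -> i5+i6 (sll/mul) pair
  cy4 -> i7+i8 (mul/and) pair
  cy5 -> i9 (bne) no-port BR/BR
  cy6 -> i10 (blt) no-port BR/BR
  cy7 -> i11 (blt) tail

CYCLES = 8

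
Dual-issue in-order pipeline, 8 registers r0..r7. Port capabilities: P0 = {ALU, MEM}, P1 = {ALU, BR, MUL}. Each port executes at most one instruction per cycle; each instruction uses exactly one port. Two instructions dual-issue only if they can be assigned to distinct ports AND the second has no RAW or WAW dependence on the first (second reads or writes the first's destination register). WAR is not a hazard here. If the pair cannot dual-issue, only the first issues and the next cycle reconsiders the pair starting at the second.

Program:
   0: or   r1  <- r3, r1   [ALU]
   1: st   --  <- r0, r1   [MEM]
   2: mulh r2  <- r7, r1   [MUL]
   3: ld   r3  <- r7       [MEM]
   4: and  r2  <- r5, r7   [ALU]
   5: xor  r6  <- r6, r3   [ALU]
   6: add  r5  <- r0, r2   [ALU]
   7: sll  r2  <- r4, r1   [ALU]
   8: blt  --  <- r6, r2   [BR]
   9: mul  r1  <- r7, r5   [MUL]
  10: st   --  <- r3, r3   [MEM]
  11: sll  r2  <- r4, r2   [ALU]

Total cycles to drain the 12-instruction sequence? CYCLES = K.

CYCLES = 8

  cy0 -> i0 (or.ALU) RAW r1
  cy1 -> i1+i2 (st.MEM/mulh.MUL) dual
  cy2 -> i3+i4 (ld.MEM/and.ALU) dual
  cy3 -> i5+i6 (xor.ALU/add.ALU) dual
  cy4 -> i7 (sll.ALU) RAW r2
  cy5 -> i8 (blt.BR) no-port BR/MUL
  cy6 -> i9+i10 (mul.MUL/st.MEM) dual
  cy7 -> i11 (sll.ALU) tail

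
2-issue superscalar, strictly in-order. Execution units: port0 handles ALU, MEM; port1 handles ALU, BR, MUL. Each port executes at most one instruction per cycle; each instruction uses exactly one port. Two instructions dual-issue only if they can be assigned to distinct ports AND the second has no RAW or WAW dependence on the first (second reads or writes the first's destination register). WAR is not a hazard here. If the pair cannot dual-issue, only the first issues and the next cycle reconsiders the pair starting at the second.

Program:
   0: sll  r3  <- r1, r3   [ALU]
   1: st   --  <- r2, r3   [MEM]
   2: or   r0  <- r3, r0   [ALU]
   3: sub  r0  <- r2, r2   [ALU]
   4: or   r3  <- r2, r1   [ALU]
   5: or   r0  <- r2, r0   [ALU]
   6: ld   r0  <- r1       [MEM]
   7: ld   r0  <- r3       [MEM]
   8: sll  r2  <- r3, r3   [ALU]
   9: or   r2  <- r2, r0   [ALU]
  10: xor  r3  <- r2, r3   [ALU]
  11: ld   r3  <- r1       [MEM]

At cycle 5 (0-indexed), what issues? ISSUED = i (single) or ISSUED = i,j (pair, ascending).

[0] i0  sll.ALU  -- RAW r3
[1] i1+i2  st.MEM/or.ALU  -- pair
[2] i3+i4  sub.ALU/or.ALU  -- pair
[3] i5  or.ALU  -- WAW r0
[4] i6  ld.MEM  -- no-port MEM/MEM
[5] i7+i8  ld.MEM/sll.ALU  -- pair
[6] i9  or.ALU  -- RAW r2
[7] i10  xor.ALU  -- WAW r3
[8] i11  ld.MEM  -- tail

ISSUED = 7,8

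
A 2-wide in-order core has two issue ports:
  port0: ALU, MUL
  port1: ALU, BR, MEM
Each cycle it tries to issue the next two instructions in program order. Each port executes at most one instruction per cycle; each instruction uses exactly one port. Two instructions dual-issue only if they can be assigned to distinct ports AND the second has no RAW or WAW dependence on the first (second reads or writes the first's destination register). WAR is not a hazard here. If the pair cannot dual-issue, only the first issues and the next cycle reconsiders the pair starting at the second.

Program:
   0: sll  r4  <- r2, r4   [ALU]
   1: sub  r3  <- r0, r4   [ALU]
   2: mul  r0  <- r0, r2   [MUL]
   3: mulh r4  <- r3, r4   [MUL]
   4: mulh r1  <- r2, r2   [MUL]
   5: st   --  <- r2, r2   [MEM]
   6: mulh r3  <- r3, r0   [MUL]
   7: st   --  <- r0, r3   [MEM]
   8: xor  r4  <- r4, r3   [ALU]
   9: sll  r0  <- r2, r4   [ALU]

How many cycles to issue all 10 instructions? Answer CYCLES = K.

CYCLES = 7

0. sll.ALU @i0  | RAW r4
1. sub.ALU mul.MUL @i1&i2  | dual
2. mulh.MUL @i3  | no-port MUL/MUL
3. mulh.MUL st.MEM @i4&i5  | dual
4. mulh.MUL @i6  | RAW r3
5. st.MEM xor.ALU @i7&i8  | dual
6. sll.ALU @i9  | tail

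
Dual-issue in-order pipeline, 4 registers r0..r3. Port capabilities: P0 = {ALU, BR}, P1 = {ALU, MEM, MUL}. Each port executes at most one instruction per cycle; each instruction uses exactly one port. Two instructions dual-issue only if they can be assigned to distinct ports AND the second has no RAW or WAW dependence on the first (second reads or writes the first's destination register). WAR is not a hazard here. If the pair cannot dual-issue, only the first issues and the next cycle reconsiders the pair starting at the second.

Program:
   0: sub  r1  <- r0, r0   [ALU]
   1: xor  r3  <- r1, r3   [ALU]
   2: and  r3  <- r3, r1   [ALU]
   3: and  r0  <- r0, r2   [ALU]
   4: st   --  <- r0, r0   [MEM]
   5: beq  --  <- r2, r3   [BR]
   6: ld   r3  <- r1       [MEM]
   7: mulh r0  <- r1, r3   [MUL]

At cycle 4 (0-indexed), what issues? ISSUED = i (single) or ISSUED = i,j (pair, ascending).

ISSUED = 6

0. sub @i0  | RAW r1
1. xor @i1  | RAW+WAW r3
2. and/and @i2&i3  | dual
3. st/beq @i4&i5  | dual
4. ld @i6  | no-port MEM/MUL
5. mulh @i7  | tail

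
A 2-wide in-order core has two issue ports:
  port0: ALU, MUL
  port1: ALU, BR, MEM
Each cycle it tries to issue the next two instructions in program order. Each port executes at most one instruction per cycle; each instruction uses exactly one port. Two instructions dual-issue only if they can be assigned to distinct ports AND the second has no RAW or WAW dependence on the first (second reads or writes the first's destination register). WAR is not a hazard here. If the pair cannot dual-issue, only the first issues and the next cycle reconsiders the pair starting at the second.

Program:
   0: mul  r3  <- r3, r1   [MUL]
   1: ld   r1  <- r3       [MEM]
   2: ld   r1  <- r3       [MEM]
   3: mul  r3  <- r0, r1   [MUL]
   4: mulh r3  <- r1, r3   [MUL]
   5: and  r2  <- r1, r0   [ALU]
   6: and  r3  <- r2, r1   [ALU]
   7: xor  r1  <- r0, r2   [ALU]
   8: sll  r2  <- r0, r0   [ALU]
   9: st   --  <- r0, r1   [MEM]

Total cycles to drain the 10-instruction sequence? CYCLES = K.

#0 head=0: mul i0 RAW r3
#1 head=1: ld i1 no-port MEM/MEM
#2 head=2: ld i2 RAW r1
#3 head=3: mul i3 no-port MUL/MUL
#4 head=4: mulh and i4&i5 2-wide
#5 head=6: and xor i6&i7 2-wide
#6 head=8: sll st i8&i9 2-wide

CYCLES = 7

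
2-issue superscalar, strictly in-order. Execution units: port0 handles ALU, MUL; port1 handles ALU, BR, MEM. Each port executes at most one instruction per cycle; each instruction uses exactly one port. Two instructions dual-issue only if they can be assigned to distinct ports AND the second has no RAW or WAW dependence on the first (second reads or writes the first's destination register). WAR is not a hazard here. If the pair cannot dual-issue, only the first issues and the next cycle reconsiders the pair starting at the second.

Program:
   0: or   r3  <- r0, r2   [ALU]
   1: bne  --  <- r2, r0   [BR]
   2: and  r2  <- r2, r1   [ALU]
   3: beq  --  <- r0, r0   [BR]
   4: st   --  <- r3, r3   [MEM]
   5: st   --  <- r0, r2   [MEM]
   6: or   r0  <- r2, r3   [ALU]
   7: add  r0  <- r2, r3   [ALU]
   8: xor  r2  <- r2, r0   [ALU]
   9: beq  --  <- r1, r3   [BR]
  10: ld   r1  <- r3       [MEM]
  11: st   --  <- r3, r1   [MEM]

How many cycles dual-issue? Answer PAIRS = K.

#0 head=0: or.ALU bne.BR i0+i1 2-wide
#1 head=2: and.ALU beq.BR i2+i3 2-wide
#2 head=4: st.MEM i4 no-port MEM/MEM
#3 head=5: st.MEM or.ALU i5+i6 2-wide
#4 head=7: add.ALU i7 RAW r0
#5 head=8: xor.ALU beq.BR i8+i9 2-wide
#6 head=10: ld.MEM i10 no-port MEM/MEM
#7 head=11: st.MEM i11 tail

PAIRS = 4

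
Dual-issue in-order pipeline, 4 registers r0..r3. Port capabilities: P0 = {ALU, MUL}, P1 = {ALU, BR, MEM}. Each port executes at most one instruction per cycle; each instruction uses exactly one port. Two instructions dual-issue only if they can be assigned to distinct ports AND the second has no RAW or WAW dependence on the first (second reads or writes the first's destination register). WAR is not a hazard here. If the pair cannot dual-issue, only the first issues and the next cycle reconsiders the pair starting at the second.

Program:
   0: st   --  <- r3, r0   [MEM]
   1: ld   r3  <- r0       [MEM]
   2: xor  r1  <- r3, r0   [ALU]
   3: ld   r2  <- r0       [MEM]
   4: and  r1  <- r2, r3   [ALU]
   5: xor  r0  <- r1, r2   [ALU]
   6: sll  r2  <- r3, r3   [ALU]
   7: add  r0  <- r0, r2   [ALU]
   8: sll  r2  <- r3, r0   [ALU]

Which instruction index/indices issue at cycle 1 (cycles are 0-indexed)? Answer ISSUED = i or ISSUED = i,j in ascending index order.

#0 head=0: st i0 no-port MEM/MEM
#1 head=1: ld i1 RAW r3
#2 head=2: xor/ld i2/i3 2-wide
#3 head=4: and i4 RAW r1
#4 head=5: xor/sll i5/i6 2-wide
#5 head=7: add i7 RAW r0
#6 head=8: sll i8 tail

ISSUED = 1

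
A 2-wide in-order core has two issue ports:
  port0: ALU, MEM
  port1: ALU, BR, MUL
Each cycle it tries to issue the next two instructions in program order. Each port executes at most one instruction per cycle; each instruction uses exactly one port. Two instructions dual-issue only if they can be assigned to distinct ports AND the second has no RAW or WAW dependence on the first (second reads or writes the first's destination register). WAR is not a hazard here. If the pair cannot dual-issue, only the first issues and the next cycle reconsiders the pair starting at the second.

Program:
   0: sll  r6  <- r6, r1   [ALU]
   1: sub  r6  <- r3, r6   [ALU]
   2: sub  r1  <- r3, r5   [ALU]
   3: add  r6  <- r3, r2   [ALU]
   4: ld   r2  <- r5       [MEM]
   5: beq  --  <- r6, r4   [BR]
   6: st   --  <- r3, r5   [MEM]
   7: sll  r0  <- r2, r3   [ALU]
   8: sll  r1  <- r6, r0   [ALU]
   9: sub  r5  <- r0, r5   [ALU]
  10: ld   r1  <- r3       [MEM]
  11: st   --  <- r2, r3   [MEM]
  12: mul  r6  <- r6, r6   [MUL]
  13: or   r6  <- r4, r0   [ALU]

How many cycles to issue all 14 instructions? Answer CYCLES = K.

CYCLES = 9

0. sll @i0  | RAW+WAW r6
1. sub+sub @i1&i2  | pair
2. add+ld @i3&i4  | pair
3. beq+st @i5&i6  | pair
4. sll @i7  | RAW r0
5. sll+sub @i8&i9  | pair
6. ld @i10  | no-port MEM/MEM
7. st+mul @i11&i12  | pair
8. or @i13  | tail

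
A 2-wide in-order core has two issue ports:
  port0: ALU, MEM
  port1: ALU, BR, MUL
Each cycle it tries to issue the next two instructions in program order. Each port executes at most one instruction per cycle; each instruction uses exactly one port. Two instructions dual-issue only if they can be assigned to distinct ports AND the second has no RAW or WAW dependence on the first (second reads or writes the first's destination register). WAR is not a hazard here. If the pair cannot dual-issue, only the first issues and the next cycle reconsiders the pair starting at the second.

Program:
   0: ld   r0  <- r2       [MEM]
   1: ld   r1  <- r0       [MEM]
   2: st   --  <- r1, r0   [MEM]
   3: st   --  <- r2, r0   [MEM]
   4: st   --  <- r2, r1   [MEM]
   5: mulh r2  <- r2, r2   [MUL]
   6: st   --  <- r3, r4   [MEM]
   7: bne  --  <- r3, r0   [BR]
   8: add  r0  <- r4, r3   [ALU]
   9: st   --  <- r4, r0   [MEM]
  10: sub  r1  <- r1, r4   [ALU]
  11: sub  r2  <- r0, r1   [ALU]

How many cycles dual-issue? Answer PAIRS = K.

PAIRS = 3

[0] i0  ld.MEM  -- no-port MEM/MEM
[1] i1  ld.MEM  -- no-port MEM/MEM
[2] i2  st.MEM  -- no-port MEM/MEM
[3] i3  st.MEM  -- no-port MEM/MEM
[4] i4&i5  st.MEM/mulh.MUL  -- dual
[5] i6&i7  st.MEM/bne.BR  -- dual
[6] i8  add.ALU  -- RAW r0
[7] i9&i10  st.MEM/sub.ALU  -- dual
[8] i11  sub.ALU  -- tail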